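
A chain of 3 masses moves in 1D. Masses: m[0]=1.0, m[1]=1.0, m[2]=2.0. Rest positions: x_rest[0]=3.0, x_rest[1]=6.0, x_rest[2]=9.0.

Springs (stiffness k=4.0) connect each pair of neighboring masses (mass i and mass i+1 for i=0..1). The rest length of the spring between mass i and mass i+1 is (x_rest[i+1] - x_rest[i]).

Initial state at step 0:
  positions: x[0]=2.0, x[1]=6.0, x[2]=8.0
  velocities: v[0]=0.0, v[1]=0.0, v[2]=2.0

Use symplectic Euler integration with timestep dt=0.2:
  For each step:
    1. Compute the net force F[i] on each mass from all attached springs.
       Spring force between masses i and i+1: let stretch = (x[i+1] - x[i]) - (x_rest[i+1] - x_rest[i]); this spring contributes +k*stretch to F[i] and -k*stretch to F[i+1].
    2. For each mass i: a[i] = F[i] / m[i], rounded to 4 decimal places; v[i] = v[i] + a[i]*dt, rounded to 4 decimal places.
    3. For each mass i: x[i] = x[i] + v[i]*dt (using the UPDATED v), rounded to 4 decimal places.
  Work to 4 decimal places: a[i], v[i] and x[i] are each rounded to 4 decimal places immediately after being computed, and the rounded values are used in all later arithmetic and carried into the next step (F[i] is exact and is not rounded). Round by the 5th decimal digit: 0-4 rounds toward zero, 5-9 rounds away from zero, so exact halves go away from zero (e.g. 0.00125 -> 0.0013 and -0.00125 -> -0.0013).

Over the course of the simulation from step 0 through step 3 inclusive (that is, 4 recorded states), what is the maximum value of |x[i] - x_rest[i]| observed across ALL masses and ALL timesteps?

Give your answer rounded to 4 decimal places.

Step 0: x=[2.0000 6.0000 8.0000] v=[0.0000 0.0000 2.0000]
Step 1: x=[2.1600 5.6800 8.4800] v=[0.8000 -1.6000 2.4000]
Step 2: x=[2.4032 5.2448 8.9760] v=[1.2160 -2.1760 2.4800]
Step 3: x=[2.6211 4.9519 9.4135] v=[1.0893 -1.4643 2.1875]
Max displacement = 1.0481

Answer: 1.0481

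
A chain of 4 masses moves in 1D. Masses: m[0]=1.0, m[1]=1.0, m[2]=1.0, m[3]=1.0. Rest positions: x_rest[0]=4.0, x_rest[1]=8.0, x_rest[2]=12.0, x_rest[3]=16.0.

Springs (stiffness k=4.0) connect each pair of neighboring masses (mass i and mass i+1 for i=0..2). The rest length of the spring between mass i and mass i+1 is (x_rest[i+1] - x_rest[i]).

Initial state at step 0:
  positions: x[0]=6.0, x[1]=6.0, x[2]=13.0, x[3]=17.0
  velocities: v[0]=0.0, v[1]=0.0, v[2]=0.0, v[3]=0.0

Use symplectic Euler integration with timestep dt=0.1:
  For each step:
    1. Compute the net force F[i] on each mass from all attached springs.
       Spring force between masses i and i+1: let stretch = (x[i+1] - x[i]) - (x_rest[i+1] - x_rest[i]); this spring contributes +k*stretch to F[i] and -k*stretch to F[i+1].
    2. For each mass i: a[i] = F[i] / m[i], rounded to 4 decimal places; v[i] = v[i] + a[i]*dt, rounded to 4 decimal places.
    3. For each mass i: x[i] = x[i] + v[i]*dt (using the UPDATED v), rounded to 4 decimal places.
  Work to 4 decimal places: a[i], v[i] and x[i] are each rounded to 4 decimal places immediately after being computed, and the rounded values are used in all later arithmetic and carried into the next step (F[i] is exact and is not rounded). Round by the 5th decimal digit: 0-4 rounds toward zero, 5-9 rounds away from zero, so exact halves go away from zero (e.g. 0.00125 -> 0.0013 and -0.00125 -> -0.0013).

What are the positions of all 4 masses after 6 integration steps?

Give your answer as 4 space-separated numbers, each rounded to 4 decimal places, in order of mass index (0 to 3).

Step 0: x=[6.0000 6.0000 13.0000 17.0000] v=[0.0000 0.0000 0.0000 0.0000]
Step 1: x=[5.8400 6.2800 12.8800 17.0000] v=[-1.6000 2.8000 -1.2000 0.0000]
Step 2: x=[5.5376 6.8064 12.6608 16.9952] v=[-3.0240 5.2640 -2.1920 -0.0480]
Step 3: x=[5.1260 7.5162 12.3808 16.9770] v=[-4.1165 7.0982 -2.8000 -0.1818]
Step 4: x=[4.6500 8.3250 12.0901 16.9350] v=[-4.7604 8.0880 -2.9074 -0.4203]
Step 5: x=[4.1610 9.1374 11.8426 16.8592] v=[-4.8904 8.1240 -2.4755 -0.7583]
Step 6: x=[3.7110 9.8590 11.6875 16.7427] v=[-4.4998 7.2155 -1.5509 -1.1649]

Answer: 3.7110 9.8590 11.6875 16.7427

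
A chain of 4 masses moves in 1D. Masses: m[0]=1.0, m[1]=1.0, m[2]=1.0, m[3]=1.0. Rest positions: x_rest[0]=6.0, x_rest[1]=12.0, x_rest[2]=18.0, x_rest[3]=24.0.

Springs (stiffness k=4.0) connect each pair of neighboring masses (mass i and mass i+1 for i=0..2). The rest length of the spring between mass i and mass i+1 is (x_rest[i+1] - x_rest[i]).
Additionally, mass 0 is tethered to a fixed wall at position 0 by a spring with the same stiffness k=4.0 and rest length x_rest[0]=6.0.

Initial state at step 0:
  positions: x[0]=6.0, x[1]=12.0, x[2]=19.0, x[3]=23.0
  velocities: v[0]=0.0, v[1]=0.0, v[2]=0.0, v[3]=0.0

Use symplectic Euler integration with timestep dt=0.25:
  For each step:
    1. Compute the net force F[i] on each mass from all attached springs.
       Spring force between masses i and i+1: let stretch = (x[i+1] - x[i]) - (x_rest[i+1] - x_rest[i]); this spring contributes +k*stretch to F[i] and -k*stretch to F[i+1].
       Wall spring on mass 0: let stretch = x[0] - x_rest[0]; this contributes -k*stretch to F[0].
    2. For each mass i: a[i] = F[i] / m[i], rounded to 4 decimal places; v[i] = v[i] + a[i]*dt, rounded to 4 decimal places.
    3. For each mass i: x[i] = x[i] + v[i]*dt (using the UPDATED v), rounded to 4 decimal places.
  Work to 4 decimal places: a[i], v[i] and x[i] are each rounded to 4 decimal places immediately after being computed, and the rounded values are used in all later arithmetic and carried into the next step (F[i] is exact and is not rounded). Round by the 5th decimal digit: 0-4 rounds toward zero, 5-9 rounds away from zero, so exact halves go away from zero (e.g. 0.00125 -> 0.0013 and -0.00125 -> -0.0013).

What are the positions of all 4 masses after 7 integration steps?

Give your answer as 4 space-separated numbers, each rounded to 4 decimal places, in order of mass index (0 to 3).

Answer: 5.2522 11.6505 18.8306 23.7257

Derivation:
Step 0: x=[6.0000 12.0000 19.0000 23.0000] v=[0.0000 0.0000 0.0000 0.0000]
Step 1: x=[6.0000 12.2500 18.2500 23.5000] v=[0.0000 1.0000 -3.0000 2.0000]
Step 2: x=[6.0625 12.4375 17.3125 24.1875] v=[0.2500 0.7500 -3.7500 2.7500]
Step 3: x=[6.2031 12.2500 16.8750 24.6563] v=[0.5625 -0.7500 -1.7500 1.8750]
Step 4: x=[6.3047 11.7070 17.2266 24.6797] v=[0.4063 -2.1719 1.4063 0.0937]
Step 5: x=[6.1807 11.1934 18.0616 24.3399] v=[-0.4961 -2.0546 3.3398 -1.3594]
Step 6: x=[5.7647 11.1436 18.7491 23.9305] v=[-1.6641 -0.1991 2.7499 -1.6377]
Step 7: x=[5.2522 11.6505 18.8306 23.7257] v=[-2.0499 2.0275 0.3258 -0.8191]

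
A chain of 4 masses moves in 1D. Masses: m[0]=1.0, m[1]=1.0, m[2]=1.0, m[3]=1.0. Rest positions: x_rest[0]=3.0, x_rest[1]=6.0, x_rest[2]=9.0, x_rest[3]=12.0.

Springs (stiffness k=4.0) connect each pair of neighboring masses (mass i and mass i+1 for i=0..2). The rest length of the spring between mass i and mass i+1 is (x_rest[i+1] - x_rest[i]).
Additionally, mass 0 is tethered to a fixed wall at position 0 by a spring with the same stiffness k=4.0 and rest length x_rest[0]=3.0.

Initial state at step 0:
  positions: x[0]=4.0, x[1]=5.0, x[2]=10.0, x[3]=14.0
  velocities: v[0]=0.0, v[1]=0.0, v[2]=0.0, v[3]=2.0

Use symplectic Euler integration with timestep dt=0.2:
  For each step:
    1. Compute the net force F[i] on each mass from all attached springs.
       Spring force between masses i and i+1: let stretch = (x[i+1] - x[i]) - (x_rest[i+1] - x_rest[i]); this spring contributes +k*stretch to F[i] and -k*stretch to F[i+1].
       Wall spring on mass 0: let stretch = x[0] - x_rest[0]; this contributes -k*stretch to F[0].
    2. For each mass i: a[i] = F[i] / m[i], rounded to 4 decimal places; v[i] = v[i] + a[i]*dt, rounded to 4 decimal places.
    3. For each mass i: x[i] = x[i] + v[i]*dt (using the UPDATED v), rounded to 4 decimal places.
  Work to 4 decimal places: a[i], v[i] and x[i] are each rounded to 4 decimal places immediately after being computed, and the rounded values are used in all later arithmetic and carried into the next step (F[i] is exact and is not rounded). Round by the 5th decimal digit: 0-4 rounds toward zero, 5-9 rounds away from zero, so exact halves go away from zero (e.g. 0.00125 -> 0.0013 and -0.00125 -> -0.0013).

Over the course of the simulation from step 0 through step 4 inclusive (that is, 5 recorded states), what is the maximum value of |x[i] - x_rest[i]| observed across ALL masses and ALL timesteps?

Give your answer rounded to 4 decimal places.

Step 0: x=[4.0000 5.0000 10.0000 14.0000] v=[0.0000 0.0000 0.0000 2.0000]
Step 1: x=[3.5200 5.6400 9.8400 14.2400] v=[-2.4000 3.2000 -0.8000 1.2000]
Step 2: x=[2.8160 6.6128 9.7120 14.2560] v=[-3.5200 4.8640 -0.6400 0.0800]
Step 3: x=[2.2689 7.4740 9.8152 14.0250] v=[-2.7354 4.3059 0.5158 -1.1552]
Step 4: x=[2.1916 7.8770 10.2173 13.6004] v=[-0.3864 2.0148 2.0107 -2.1230]
Max displacement = 2.2560

Answer: 2.2560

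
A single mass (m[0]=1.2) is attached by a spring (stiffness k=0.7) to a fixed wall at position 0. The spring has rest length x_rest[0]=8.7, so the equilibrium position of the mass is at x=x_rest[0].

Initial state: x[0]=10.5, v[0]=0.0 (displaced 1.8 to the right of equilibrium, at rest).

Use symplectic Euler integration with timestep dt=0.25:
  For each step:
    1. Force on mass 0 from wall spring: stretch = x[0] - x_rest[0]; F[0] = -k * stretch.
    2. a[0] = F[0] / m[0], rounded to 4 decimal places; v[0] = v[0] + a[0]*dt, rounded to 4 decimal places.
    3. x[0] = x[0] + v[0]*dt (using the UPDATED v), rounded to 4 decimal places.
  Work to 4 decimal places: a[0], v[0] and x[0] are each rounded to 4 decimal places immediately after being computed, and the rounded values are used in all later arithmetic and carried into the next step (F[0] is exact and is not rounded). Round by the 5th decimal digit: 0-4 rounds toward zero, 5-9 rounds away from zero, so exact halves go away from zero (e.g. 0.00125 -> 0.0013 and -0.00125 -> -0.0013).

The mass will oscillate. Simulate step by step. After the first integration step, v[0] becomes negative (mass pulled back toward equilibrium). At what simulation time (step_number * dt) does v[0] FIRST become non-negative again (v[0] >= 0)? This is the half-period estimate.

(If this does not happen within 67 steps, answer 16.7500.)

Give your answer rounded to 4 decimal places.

Answer: 4.2500

Derivation:
Step 0: x=[10.5000] v=[0.0000]
Step 1: x=[10.4344] v=[-0.2625]
Step 2: x=[10.3056] v=[-0.5154]
Step 3: x=[10.1182] v=[-0.7496]
Step 4: x=[9.8791] v=[-0.9564]
Step 5: x=[9.5970] v=[-1.1284]
Step 6: x=[9.2822] v=[-1.2592]
Step 7: x=[8.9462] v=[-1.3441]
Step 8: x=[8.6012] v=[-1.3800]
Step 9: x=[8.2598] v=[-1.3656]
Step 10: x=[7.9345] v=[-1.3014]
Step 11: x=[7.6371] v=[-1.1898]
Step 12: x=[7.3784] v=[-1.0348]
Step 13: x=[7.1679] v=[-0.8421]
Step 14: x=[7.0132] v=[-0.6187]
Step 15: x=[6.9200] v=[-0.3727]
Step 16: x=[6.8917] v=[-0.1131]
Step 17: x=[6.9294] v=[0.1506]
First v>=0 after going negative at step 17, time=4.2500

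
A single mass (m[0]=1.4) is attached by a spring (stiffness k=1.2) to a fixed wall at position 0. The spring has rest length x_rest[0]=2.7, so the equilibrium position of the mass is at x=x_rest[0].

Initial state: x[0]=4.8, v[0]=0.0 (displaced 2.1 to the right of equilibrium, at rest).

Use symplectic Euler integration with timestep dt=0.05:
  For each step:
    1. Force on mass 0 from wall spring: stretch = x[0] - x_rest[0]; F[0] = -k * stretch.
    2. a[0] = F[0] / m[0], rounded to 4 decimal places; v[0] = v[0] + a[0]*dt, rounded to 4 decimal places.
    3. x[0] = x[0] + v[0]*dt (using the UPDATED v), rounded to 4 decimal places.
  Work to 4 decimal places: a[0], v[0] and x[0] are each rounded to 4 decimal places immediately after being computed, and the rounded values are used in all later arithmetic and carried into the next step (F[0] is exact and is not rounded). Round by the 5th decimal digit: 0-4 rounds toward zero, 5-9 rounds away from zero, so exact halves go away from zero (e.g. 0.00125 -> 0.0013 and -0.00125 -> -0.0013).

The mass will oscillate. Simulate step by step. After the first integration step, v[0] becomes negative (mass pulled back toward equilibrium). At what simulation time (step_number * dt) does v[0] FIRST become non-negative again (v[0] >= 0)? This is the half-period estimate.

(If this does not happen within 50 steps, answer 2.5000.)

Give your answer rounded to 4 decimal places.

Answer: 2.5000

Derivation:
Step 0: x=[4.8000] v=[0.0000]
Step 1: x=[4.7955] v=[-0.0900]
Step 2: x=[4.7865] v=[-0.1798]
Step 3: x=[4.7730] v=[-0.2692]
Step 4: x=[4.7551] v=[-0.3580]
Step 5: x=[4.7328] v=[-0.4461]
Step 6: x=[4.7061] v=[-0.5332]
Step 7: x=[4.6751] v=[-0.6192]
Step 8: x=[4.6399] v=[-0.7038]
Step 9: x=[4.6006] v=[-0.7869]
Step 10: x=[4.5572] v=[-0.8684]
Step 11: x=[4.5098] v=[-0.9480]
Step 12: x=[4.4585] v=[-1.0256]
Step 13: x=[4.4035] v=[-1.1010]
Step 14: x=[4.3448] v=[-1.1740]
Step 15: x=[4.2826] v=[-1.2445]
Step 16: x=[4.2170] v=[-1.3123]
Step 17: x=[4.1481] v=[-1.3773]
Step 18: x=[4.0761] v=[-1.4394]
Step 19: x=[4.0012] v=[-1.4984]
Step 20: x=[3.9235] v=[-1.5542]
Step 21: x=[3.8432] v=[-1.6066]
Step 22: x=[3.7604] v=[-1.6556]
Step 23: x=[3.6754] v=[-1.7010]
Step 24: x=[3.5883] v=[-1.7428]
Step 25: x=[3.4993] v=[-1.7809]
Step 26: x=[3.4085] v=[-1.8152]
Step 27: x=[3.3162] v=[-1.8456]
Step 28: x=[3.2226] v=[-1.8720]
Step 29: x=[3.1279] v=[-1.8944]
Step 30: x=[3.0323] v=[-1.9127]
Step 31: x=[2.9360] v=[-1.9269]
Step 32: x=[2.8392] v=[-1.9370]
Step 33: x=[2.7421] v=[-1.9430]
Step 34: x=[2.6449] v=[-1.9448]
Step 35: x=[2.5478] v=[-1.9424]
Step 36: x=[2.4510] v=[-1.9359]
Step 37: x=[2.3547] v=[-1.9252]
Step 38: x=[2.2592] v=[-1.9104]
Step 39: x=[2.1646] v=[-1.8915]
Step 40: x=[2.0712] v=[-1.8686]
Step 41: x=[1.9791] v=[-1.8417]
Step 42: x=[1.8886] v=[-1.8108]
Step 43: x=[1.7998] v=[-1.7760]
Step 44: x=[1.7129] v=[-1.7374]
Step 45: x=[1.6281] v=[-1.6951]
Step 46: x=[1.5456] v=[-1.6492]
Step 47: x=[1.4656] v=[-1.5997]
Step 48: x=[1.3883] v=[-1.5468]
Step 49: x=[1.3138] v=[-1.4906]
Step 50: x=[1.2422] v=[-1.4312]
v[0] did not become non-negative within 50 steps; using fallback time=2.5000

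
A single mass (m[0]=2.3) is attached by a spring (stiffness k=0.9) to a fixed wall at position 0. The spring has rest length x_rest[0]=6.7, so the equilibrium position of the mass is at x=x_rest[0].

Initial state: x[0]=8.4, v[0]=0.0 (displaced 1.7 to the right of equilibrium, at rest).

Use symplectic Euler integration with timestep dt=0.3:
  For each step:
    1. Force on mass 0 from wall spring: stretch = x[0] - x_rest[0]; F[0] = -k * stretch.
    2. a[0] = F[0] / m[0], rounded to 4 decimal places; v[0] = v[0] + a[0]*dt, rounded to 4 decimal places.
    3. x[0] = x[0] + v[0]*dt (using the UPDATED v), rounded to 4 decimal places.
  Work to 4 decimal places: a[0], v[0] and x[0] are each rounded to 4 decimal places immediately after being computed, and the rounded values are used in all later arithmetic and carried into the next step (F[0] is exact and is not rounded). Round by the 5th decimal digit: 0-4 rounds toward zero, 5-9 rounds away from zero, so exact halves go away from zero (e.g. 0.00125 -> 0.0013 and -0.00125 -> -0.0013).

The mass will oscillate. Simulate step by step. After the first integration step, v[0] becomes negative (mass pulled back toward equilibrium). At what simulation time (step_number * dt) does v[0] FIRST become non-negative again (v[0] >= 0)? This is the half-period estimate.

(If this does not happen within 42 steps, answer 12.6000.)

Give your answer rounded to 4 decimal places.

Step 0: x=[8.4000] v=[0.0000]
Step 1: x=[8.3401] v=[-0.1996]
Step 2: x=[8.2225] v=[-0.3921]
Step 3: x=[8.0513] v=[-0.5708]
Step 4: x=[7.8325] v=[-0.7294]
Step 5: x=[7.5738] v=[-0.8624]
Step 6: x=[7.2843] v=[-0.9650]
Step 7: x=[6.9742] v=[-1.0336]
Step 8: x=[6.6545] v=[-1.0658]
Step 9: x=[6.3364] v=[-1.0605]
Step 10: x=[6.0311] v=[-1.0178]
Step 11: x=[5.7493] v=[-0.9393]
Step 12: x=[5.5010] v=[-0.8277]
Step 13: x=[5.2949] v=[-0.6869]
Step 14: x=[5.1383] v=[-0.5220]
Step 15: x=[5.0367] v=[-0.3387]
Step 16: x=[4.9937] v=[-0.1434]
Step 17: x=[5.0108] v=[0.0569]
First v>=0 after going negative at step 17, time=5.1000

Answer: 5.1000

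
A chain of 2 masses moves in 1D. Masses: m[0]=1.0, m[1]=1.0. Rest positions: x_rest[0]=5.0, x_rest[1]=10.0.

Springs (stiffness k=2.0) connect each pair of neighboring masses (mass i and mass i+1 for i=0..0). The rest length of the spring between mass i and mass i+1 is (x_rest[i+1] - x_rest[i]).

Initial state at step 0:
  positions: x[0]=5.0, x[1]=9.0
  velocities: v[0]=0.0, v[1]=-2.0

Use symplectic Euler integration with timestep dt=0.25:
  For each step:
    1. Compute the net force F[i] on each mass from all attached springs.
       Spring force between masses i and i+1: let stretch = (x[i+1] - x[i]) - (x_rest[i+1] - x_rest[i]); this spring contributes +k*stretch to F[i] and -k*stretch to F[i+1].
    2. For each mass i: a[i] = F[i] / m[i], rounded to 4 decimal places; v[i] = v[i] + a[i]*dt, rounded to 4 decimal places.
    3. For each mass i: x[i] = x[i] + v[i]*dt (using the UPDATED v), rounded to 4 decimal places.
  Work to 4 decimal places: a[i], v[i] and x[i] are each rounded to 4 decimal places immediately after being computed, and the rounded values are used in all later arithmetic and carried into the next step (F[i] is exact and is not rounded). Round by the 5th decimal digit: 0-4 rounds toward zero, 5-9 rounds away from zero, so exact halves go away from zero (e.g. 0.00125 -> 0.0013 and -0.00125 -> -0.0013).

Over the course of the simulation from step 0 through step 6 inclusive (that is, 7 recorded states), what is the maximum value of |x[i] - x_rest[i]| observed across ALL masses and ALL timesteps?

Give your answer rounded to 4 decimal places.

Step 0: x=[5.0000 9.0000] v=[0.0000 -2.0000]
Step 1: x=[4.8750 8.6250] v=[-0.5000 -1.5000]
Step 2: x=[4.5938 8.4063] v=[-1.1250 -0.8750]
Step 3: x=[4.1641 8.3360] v=[-1.7188 -0.2813]
Step 4: x=[3.6309 8.3692] v=[-2.1329 0.1328]
Step 5: x=[3.0650 8.4351] v=[-2.2638 0.2637]
Step 6: x=[2.5453 8.4548] v=[-2.0788 0.0787]
Max displacement = 2.4547

Answer: 2.4547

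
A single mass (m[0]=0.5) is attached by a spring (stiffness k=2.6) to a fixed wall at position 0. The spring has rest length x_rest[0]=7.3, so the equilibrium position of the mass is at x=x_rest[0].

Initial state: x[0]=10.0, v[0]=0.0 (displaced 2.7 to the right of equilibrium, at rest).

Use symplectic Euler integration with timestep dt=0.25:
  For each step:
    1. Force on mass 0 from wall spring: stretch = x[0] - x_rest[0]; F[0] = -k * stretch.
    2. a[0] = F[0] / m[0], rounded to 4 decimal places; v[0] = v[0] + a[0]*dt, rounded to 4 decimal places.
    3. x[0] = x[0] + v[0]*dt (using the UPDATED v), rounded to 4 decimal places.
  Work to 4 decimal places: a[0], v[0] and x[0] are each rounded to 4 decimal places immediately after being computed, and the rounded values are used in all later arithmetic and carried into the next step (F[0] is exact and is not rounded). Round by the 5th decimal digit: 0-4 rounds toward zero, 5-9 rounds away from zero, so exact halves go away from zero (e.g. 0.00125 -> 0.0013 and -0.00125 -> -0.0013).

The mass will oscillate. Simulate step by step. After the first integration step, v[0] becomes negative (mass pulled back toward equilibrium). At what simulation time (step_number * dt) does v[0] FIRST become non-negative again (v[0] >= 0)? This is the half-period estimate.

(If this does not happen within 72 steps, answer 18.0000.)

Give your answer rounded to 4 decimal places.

Step 0: x=[10.0000] v=[0.0000]
Step 1: x=[9.1225] v=[-3.5100]
Step 2: x=[7.6527] v=[-5.8793]
Step 3: x=[6.0683] v=[-6.3378]
Step 4: x=[4.8842] v=[-4.7366]
Step 5: x=[4.4852] v=[-1.5961]
Step 6: x=[5.0010] v=[2.0632]
First v>=0 after going negative at step 6, time=1.5000

Answer: 1.5000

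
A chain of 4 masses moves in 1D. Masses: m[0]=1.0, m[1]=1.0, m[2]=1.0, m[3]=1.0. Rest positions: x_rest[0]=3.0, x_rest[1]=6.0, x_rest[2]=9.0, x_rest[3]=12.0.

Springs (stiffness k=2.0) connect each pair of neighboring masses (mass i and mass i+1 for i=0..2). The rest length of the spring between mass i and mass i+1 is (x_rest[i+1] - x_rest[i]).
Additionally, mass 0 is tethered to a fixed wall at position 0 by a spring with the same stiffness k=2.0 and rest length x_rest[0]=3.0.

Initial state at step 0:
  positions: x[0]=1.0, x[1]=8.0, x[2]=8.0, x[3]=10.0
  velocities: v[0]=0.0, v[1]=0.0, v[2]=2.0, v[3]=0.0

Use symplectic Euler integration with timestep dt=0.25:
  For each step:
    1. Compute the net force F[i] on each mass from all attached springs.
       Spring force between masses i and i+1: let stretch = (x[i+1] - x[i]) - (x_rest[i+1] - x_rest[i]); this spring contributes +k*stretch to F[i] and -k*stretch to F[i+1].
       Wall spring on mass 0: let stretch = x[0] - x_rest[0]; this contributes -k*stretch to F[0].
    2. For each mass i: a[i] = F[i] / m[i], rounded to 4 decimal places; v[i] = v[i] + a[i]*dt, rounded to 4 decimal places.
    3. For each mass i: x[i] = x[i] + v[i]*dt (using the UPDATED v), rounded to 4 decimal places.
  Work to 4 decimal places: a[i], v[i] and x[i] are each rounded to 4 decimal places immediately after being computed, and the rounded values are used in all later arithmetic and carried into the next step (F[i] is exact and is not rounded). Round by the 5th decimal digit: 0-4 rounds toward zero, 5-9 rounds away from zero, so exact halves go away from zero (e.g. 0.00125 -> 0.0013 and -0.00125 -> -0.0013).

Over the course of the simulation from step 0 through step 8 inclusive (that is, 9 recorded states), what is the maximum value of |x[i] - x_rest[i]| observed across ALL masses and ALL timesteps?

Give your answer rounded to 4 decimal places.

Answer: 2.2967

Derivation:
Step 0: x=[1.0000 8.0000 8.0000 10.0000] v=[0.0000 0.0000 2.0000 0.0000]
Step 1: x=[1.7500 7.1250 8.7500 10.1250] v=[3.0000 -3.5000 3.0000 0.5000]
Step 2: x=[2.9531 5.7813 9.4688 10.4531] v=[4.8125 -5.3750 2.8750 1.3125]
Step 3: x=[4.1406 4.5450 9.8497 11.0332] v=[4.7501 -4.9454 1.5234 2.3204]
Step 4: x=[4.8611 3.9212 9.7154 11.8404] v=[2.8820 -2.4953 -0.5372 3.2287]
Step 5: x=[4.8565 4.1392 9.1225 12.7570] v=[-0.0185 0.8718 -2.3718 3.6662]
Step 6: x=[4.1552 5.0697 8.3610 13.5943] v=[-2.8054 3.7221 -3.0462 3.3490]
Step 7: x=[3.0488 6.2973 7.8422 14.1524] v=[-4.4258 4.9105 -2.0752 2.2324]
Step 8: x=[1.9673 7.3120 7.9191 14.2967] v=[-4.3260 4.0587 0.3075 0.5773]
Max displacement = 2.2967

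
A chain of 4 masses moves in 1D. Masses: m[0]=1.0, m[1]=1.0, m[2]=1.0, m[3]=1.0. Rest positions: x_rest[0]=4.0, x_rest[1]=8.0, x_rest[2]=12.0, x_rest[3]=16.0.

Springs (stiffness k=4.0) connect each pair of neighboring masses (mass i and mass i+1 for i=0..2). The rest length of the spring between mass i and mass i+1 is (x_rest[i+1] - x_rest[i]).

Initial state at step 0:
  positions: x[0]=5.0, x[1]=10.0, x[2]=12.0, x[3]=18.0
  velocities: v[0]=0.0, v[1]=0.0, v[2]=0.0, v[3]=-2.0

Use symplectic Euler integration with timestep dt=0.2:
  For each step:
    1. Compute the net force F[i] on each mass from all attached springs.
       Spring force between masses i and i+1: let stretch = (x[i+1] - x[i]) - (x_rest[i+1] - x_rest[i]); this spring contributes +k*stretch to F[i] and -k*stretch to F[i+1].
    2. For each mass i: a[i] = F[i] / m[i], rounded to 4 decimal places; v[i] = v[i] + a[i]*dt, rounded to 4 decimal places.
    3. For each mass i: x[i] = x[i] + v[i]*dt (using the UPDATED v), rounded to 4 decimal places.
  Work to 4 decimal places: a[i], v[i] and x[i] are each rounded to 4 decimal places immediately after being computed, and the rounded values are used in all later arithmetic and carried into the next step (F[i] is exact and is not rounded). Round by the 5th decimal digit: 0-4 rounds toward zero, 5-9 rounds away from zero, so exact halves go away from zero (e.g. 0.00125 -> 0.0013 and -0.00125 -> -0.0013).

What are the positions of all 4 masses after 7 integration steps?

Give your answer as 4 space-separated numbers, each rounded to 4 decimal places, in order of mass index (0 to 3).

Step 0: x=[5.0000 10.0000 12.0000 18.0000] v=[0.0000 0.0000 0.0000 -2.0000]
Step 1: x=[5.1600 9.5200 12.6400 17.2800] v=[0.8000 -2.4000 3.2000 -3.6000]
Step 2: x=[5.3776 8.8416 13.5232 16.4576] v=[1.0880 -3.3920 4.4160 -4.1120]
Step 3: x=[5.5094 8.3580 14.1268 15.8057] v=[0.6592 -2.4179 3.0182 -3.2595]
Step 4: x=[5.4570 8.3417 14.0761 15.5252] v=[-0.2619 -0.0817 -0.2537 -1.4026]
Step 5: x=[5.2262 8.7813 13.3397 15.6528] v=[-1.1541 2.1981 -3.6819 0.6381]
Step 6: x=[4.9242 9.3814 12.2441 16.0503] v=[-1.5100 3.0007 -5.4781 1.9876]
Step 7: x=[4.6954 9.7264 11.2994 16.4788] v=[-1.1442 1.7251 -4.7233 2.1426]

Answer: 4.6954 9.7264 11.2994 16.4788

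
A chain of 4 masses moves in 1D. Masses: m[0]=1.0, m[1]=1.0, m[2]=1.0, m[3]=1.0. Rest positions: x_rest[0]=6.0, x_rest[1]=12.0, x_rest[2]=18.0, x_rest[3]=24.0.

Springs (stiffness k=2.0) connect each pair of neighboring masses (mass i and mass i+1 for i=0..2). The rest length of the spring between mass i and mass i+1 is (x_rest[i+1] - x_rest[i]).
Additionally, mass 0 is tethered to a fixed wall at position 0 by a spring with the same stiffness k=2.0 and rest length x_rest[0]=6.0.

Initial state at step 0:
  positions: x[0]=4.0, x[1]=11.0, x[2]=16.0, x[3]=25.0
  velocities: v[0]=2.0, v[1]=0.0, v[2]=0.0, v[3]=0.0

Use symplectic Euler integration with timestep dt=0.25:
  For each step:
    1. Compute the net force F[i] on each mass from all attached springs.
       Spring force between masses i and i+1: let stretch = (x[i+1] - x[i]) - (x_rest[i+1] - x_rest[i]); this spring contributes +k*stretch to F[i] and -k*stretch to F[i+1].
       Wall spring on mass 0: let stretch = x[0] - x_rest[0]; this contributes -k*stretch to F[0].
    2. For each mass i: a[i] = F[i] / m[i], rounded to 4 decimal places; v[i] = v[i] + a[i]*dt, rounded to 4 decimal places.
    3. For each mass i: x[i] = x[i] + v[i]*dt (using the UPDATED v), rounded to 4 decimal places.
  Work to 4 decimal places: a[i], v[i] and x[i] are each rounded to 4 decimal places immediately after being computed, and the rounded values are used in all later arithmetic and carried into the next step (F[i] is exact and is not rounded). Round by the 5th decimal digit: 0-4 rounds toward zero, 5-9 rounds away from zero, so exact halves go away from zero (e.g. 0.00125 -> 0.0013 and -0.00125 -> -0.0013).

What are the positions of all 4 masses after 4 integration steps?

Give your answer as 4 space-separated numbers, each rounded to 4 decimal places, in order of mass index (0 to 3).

Step 0: x=[4.0000 11.0000 16.0000 25.0000] v=[2.0000 0.0000 0.0000 0.0000]
Step 1: x=[4.8750 10.7500 16.5000 24.6250] v=[3.5000 -1.0000 2.0000 -1.5000]
Step 2: x=[5.8750 10.4844 17.2969 23.9844] v=[4.0000 -1.0625 3.1875 -2.5625]
Step 3: x=[6.7168 10.4942 18.0782 23.2578] v=[3.3672 0.0391 3.1250 -2.9063]
Step 4: x=[7.1912 10.9798 18.5589 22.6338] v=[1.8975 1.9424 1.9228 -2.4961]

Answer: 7.1912 10.9798 18.5589 22.6338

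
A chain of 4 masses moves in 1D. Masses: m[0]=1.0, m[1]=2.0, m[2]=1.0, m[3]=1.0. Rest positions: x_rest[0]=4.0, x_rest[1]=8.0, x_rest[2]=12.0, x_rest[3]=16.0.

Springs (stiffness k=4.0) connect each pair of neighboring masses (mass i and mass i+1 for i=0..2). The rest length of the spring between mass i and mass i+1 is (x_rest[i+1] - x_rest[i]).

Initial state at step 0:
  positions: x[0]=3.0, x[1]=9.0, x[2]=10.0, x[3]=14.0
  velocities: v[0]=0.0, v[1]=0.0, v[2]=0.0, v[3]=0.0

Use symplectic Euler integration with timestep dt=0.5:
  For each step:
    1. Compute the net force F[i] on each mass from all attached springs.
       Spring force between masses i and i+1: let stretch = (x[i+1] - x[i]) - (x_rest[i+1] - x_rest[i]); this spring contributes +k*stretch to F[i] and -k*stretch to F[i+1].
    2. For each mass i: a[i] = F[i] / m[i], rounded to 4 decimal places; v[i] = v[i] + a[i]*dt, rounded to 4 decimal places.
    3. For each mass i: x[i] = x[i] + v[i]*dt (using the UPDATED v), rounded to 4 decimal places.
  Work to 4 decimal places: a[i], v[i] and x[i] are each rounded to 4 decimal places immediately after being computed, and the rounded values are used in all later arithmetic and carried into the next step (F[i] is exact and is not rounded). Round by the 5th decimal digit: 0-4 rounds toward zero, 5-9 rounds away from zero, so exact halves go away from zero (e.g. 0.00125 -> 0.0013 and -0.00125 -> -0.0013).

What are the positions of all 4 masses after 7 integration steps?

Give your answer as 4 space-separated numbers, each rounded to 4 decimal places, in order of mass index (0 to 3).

Answer: 5.7500 6.6250 12.2500 13.7500

Derivation:
Step 0: x=[3.0000 9.0000 10.0000 14.0000] v=[0.0000 0.0000 0.0000 0.0000]
Step 1: x=[5.0000 6.5000 13.0000 14.0000] v=[4.0000 -5.0000 6.0000 0.0000]
Step 2: x=[4.5000 6.5000 10.5000 17.0000] v=[-1.0000 0.0000 -5.0000 6.0000]
Step 3: x=[2.0000 7.5000 10.5000 17.5000] v=[-5.0000 2.0000 0.0000 1.0000]
Step 4: x=[1.0000 7.2500 14.5000 15.0000] v=[-2.0000 -0.5000 8.0000 -5.0000]
Step 5: x=[2.2500 7.5000 11.7500 16.0000] v=[2.5000 0.5000 -5.5000 2.0000]
Step 6: x=[4.7500 7.2500 9.0000 16.7500] v=[5.0000 -0.5000 -5.5000 1.5000]
Step 7: x=[5.7500 6.6250 12.2500 13.7500] v=[2.0000 -1.2500 6.5000 -6.0000]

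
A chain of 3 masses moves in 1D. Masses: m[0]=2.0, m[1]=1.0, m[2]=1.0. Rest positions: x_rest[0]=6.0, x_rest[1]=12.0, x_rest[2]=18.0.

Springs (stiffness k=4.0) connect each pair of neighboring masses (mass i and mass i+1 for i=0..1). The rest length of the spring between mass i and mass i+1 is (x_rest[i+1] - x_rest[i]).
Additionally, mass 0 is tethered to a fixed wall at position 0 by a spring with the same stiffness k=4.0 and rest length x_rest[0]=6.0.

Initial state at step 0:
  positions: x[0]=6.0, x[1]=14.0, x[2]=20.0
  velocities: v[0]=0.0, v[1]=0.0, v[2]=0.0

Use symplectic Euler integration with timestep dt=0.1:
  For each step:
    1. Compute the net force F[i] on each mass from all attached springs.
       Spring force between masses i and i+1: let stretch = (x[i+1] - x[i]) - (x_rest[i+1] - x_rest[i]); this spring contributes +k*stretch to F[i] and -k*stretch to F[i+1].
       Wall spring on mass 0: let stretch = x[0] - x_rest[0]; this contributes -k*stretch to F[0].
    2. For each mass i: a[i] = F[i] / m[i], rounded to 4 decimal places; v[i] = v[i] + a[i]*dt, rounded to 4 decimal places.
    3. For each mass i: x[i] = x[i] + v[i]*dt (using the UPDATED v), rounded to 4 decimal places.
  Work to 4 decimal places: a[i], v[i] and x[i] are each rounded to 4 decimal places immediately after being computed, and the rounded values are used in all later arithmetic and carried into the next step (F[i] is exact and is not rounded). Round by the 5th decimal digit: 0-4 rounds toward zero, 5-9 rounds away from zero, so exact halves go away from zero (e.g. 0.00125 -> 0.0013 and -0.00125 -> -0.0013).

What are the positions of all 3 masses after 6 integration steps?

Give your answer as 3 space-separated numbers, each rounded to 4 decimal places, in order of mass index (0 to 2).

Step 0: x=[6.0000 14.0000 20.0000] v=[0.0000 0.0000 0.0000]
Step 1: x=[6.0400 13.9200 20.0000] v=[0.4000 -0.8000 0.0000]
Step 2: x=[6.1168 13.7680 19.9968] v=[0.7680 -1.5200 -0.0320]
Step 3: x=[6.2243 13.5591 19.9845] v=[1.0749 -2.0890 -0.1235]
Step 4: x=[6.3540 13.3138 19.9551] v=[1.2970 -2.4528 -0.2937]
Step 5: x=[6.4958 13.0558 19.9001] v=[1.4182 -2.5802 -0.5502]
Step 6: x=[6.6389 12.8092 19.8113] v=[1.4310 -2.4665 -0.8879]

Answer: 6.6389 12.8092 19.8113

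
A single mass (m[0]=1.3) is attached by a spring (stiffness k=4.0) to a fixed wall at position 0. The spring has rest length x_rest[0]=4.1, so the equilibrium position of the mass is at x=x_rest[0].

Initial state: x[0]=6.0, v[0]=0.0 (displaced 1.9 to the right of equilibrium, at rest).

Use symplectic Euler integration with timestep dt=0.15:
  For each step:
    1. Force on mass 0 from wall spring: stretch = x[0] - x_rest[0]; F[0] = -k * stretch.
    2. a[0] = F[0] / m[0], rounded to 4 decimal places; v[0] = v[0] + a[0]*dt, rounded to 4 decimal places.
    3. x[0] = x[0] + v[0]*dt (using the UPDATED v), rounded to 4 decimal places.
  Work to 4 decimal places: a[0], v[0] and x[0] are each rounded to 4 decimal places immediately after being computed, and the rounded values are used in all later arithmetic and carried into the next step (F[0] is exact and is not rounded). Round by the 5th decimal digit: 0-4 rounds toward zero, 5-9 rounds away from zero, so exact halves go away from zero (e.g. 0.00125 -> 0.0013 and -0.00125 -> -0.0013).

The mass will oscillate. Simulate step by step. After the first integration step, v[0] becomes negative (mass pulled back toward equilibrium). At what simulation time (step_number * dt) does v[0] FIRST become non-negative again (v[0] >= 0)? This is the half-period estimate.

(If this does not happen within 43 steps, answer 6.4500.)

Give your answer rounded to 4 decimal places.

Answer: 1.8000

Derivation:
Step 0: x=[6.0000] v=[0.0000]
Step 1: x=[5.8685] v=[-0.8769]
Step 2: x=[5.6145] v=[-1.6931]
Step 3: x=[5.2557] v=[-2.3921]
Step 4: x=[4.8169] v=[-2.9255]
Step 5: x=[4.3284] v=[-3.2564]
Step 6: x=[3.8241] v=[-3.3618]
Step 7: x=[3.3389] v=[-3.2345]
Step 8: x=[2.9064] v=[-2.8832]
Step 9: x=[2.5566] v=[-2.3323]
Step 10: x=[2.3136] v=[-1.6200]
Step 11: x=[2.1943] v=[-0.7955]
Step 12: x=[2.2069] v=[0.0841]
First v>=0 after going negative at step 12, time=1.8000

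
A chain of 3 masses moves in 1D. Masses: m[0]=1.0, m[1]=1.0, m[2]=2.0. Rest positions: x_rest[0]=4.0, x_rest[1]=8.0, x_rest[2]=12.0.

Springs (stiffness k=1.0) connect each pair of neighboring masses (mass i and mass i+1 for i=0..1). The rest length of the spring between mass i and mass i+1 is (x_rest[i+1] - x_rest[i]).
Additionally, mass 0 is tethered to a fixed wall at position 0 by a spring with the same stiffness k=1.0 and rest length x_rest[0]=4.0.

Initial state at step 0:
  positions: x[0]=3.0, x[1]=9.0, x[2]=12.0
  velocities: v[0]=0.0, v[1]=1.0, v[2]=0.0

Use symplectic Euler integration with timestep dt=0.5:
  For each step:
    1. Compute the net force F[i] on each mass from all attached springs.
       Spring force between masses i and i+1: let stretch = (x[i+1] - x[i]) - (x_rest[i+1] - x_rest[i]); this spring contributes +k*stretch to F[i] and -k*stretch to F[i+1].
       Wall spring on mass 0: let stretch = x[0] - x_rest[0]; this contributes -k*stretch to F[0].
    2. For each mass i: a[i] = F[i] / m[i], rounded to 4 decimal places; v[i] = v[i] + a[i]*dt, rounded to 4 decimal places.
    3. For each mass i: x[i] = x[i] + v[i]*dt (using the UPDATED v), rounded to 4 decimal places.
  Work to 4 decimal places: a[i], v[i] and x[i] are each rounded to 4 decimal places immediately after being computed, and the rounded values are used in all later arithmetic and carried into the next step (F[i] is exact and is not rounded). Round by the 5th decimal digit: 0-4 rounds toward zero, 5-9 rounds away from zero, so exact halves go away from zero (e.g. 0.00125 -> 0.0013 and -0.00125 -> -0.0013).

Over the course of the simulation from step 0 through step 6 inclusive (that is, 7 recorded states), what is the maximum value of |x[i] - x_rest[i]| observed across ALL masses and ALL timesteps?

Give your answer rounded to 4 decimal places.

Step 0: x=[3.0000 9.0000 12.0000] v=[0.0000 1.0000 0.0000]
Step 1: x=[3.7500 8.7500 12.1250] v=[1.5000 -0.5000 0.2500]
Step 2: x=[4.8125 8.0938 12.3282] v=[2.1250 -1.3125 0.4063]
Step 3: x=[5.4922 7.6758 12.5021] v=[1.3594 -0.8360 0.3477]
Step 4: x=[5.3448 7.9185 12.5727] v=[-0.2949 0.4854 0.1411]
Step 5: x=[4.5046 8.6814 12.5615] v=[-1.6805 1.5257 -0.0225]
Step 6: x=[3.5824 9.3701 12.5653] v=[-1.8444 1.3774 0.0075]
Max displacement = 1.4922

Answer: 1.4922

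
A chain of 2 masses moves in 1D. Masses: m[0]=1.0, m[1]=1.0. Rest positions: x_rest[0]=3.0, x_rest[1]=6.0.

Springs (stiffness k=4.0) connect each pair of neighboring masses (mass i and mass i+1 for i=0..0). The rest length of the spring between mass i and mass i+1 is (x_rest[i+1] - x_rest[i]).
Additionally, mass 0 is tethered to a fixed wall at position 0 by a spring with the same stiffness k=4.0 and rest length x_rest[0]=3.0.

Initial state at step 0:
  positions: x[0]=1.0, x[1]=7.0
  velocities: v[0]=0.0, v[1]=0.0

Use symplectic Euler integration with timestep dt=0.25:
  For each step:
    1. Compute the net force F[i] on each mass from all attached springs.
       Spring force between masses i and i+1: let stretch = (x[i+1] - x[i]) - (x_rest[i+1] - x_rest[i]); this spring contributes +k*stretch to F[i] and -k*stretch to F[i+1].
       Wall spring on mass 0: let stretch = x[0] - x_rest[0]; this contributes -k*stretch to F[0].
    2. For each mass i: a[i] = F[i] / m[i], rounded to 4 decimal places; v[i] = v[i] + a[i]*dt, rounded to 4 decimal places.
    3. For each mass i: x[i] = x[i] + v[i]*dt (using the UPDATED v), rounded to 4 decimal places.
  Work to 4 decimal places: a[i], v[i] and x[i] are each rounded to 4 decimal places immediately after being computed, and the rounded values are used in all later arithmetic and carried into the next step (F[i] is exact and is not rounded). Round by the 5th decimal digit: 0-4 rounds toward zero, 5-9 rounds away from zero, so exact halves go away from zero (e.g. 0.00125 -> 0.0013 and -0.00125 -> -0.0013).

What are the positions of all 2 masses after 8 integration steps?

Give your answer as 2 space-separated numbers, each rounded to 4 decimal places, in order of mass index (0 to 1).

Answer: 1.6450 7.0468

Derivation:
Step 0: x=[1.0000 7.0000] v=[0.0000 0.0000]
Step 1: x=[2.2500 6.2500] v=[5.0000 -3.0000]
Step 2: x=[3.9375 5.2500] v=[6.7500 -4.0000]
Step 3: x=[4.9688 4.6719] v=[4.1250 -2.3125]
Step 4: x=[4.6836 4.9180] v=[-1.1407 0.9844]
Step 5: x=[3.2861 5.8555] v=[-5.5899 3.7500]
Step 6: x=[1.7095 6.9007] v=[-6.3066 4.1806]
Step 7: x=[1.0033 7.3981] v=[-2.8249 1.9894]
Step 8: x=[1.6450 7.0468] v=[2.5666 -1.4054]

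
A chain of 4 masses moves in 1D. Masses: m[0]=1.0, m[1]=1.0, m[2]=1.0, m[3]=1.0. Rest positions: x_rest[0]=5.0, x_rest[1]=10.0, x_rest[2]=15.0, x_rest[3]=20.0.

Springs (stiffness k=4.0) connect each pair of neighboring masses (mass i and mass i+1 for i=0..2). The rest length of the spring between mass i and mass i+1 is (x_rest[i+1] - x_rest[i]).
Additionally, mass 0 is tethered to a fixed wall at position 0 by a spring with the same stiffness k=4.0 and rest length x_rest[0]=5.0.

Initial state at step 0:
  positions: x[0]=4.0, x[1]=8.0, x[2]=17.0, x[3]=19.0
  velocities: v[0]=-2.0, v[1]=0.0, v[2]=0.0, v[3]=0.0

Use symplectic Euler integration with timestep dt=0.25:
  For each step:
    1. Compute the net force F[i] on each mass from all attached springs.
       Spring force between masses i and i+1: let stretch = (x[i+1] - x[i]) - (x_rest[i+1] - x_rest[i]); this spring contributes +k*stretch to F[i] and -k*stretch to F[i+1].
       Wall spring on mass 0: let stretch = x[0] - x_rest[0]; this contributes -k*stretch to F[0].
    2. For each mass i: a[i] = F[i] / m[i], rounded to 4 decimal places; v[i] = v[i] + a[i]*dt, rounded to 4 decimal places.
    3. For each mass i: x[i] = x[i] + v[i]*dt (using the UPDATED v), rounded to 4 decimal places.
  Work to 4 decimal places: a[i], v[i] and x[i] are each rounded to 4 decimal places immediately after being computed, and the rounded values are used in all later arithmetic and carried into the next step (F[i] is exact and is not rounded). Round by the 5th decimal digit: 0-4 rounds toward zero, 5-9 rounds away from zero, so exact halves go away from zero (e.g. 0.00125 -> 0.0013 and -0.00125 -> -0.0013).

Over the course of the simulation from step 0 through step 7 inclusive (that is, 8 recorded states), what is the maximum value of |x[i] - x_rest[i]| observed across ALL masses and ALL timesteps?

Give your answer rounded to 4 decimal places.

Answer: 2.7656

Derivation:
Step 0: x=[4.0000 8.0000 17.0000 19.0000] v=[-2.0000 0.0000 0.0000 0.0000]
Step 1: x=[3.5000 9.2500 15.2500 19.7500] v=[-2.0000 5.0000 -7.0000 3.0000]
Step 2: x=[3.5625 10.5625 13.1250 20.6250] v=[0.2500 5.2500 -8.5000 3.5000]
Step 3: x=[4.4844 10.7656 12.2344 20.8750] v=[3.6875 0.8125 -3.5625 1.0000]
Step 4: x=[5.8555 9.7656 13.1367 20.2149] v=[5.4843 -3.9999 3.6093 -2.6406]
Step 5: x=[6.7402 8.6309 14.9658 19.0352] v=[3.5389 -4.5389 7.3164 -4.7188]
Step 6: x=[6.4126 8.6072 16.2285 18.0882] v=[-1.3106 -0.0947 5.0509 -3.7882]
Step 7: x=[5.0305 9.9402 16.0508 17.9262] v=[-5.5286 5.3320 -0.7107 -0.6479]
Max displacement = 2.7656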